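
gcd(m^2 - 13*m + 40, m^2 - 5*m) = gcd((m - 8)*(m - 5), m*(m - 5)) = m - 5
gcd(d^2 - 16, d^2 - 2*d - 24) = d + 4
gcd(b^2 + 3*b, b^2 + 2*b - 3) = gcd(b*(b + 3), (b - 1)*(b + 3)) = b + 3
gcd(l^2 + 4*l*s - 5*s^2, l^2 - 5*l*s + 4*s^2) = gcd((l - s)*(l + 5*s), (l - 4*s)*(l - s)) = -l + s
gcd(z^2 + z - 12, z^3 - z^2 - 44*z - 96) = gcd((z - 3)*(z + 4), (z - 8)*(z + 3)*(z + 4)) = z + 4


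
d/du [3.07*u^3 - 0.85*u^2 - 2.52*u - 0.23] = 9.21*u^2 - 1.7*u - 2.52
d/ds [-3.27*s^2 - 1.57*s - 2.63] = -6.54*s - 1.57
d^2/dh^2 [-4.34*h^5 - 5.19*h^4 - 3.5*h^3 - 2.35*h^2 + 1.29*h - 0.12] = -86.8*h^3 - 62.28*h^2 - 21.0*h - 4.7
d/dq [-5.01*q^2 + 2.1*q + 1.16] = 2.1 - 10.02*q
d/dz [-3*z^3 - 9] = -9*z^2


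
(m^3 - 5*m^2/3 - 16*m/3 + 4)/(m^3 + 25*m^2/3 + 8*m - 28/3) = (m - 3)/(m + 7)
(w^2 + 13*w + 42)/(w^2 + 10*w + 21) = (w + 6)/(w + 3)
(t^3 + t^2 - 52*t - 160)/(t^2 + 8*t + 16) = (t^2 - 3*t - 40)/(t + 4)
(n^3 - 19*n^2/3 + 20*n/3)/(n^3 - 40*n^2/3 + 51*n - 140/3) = n/(n - 7)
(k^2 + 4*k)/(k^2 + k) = (k + 4)/(k + 1)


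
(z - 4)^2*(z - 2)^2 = z^4 - 12*z^3 + 52*z^2 - 96*z + 64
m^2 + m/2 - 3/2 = (m - 1)*(m + 3/2)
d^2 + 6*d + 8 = (d + 2)*(d + 4)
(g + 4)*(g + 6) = g^2 + 10*g + 24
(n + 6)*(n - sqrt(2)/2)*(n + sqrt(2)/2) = n^3 + 6*n^2 - n/2 - 3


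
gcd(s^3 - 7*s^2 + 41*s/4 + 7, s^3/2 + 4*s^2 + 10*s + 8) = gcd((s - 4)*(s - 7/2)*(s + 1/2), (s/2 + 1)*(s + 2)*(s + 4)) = 1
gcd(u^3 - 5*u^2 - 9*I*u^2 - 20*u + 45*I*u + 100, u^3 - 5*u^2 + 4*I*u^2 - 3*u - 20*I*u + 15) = u - 5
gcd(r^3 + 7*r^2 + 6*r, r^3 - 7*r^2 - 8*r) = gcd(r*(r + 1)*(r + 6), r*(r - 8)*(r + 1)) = r^2 + r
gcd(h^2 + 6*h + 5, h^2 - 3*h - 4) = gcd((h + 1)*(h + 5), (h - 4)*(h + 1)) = h + 1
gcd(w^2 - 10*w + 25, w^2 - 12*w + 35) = w - 5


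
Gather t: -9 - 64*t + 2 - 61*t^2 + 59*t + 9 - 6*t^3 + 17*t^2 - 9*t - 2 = -6*t^3 - 44*t^2 - 14*t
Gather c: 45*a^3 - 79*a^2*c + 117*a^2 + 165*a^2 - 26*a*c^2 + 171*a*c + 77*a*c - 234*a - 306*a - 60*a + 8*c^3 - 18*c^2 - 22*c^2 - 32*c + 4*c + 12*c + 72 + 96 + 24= 45*a^3 + 282*a^2 - 600*a + 8*c^3 + c^2*(-26*a - 40) + c*(-79*a^2 + 248*a - 16) + 192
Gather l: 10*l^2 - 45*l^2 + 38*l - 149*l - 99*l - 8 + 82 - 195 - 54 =-35*l^2 - 210*l - 175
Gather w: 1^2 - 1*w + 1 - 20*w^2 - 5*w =-20*w^2 - 6*w + 2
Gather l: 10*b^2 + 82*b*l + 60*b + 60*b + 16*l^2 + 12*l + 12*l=10*b^2 + 120*b + 16*l^2 + l*(82*b + 24)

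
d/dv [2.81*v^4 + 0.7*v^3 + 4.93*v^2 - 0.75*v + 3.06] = 11.24*v^3 + 2.1*v^2 + 9.86*v - 0.75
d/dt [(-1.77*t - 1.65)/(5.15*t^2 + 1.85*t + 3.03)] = (9.1155*t^2 + 16.995*t - 2.3106)/(26.5225*t^4 + 19.055*t^3 + 34.6315*t^2 + 11.211*t + 9.1809)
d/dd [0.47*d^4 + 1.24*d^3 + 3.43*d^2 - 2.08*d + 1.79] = 1.88*d^3 + 3.72*d^2 + 6.86*d - 2.08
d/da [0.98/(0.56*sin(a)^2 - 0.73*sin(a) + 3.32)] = (0.7154 - 1.0976*sin(a))*cos(a)/(0.56*sin(a)^2 - 0.73*sin(a) + 3.32)^2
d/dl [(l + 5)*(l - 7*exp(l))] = l - (l + 5)*(7*exp(l) - 1) - 7*exp(l)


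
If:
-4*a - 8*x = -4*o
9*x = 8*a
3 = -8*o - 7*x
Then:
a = -27/256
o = -75/256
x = -3/32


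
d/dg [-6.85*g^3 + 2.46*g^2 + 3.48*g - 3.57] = -20.55*g^2 + 4.92*g + 3.48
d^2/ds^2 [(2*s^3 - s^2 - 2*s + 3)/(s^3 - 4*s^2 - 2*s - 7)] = 2*(7*s^6 + 6*s^5 + 120*s^4 - 221*s^3 + 210*s^2 + 597*s - 93)/(s^9 - 12*s^8 + 42*s^7 - 37*s^6 + 84*s^5 - 300*s^4 - 197*s^3 - 672*s^2 - 294*s - 343)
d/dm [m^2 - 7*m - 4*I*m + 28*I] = 2*m - 7 - 4*I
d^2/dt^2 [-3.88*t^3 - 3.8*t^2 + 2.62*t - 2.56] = -23.28*t - 7.6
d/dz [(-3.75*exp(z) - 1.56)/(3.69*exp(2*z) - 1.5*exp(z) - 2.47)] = (13.8375*exp(2*z) + 11.5128*exp(z) + 6.9225)*exp(z)/(13.6161*exp(4*z) - 11.07*exp(3*z) - 15.9786*exp(2*z) + 7.41*exp(z) + 6.1009)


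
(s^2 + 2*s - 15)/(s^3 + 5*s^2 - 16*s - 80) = (s - 3)/(s^2 - 16)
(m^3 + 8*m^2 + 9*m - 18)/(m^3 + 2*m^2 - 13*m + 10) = (m^2 + 9*m + 18)/(m^2 + 3*m - 10)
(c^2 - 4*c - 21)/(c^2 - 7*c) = (c + 3)/c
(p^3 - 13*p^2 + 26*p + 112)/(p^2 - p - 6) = (p^2 - 15*p + 56)/(p - 3)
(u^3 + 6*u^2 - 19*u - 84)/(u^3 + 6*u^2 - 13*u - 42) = (u^2 - u - 12)/(u^2 - u - 6)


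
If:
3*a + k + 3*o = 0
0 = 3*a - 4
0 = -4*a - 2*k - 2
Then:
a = 4/3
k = -11/3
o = -1/9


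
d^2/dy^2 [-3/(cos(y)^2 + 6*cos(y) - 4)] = 3*(8*sin(y)^4 - 108*sin(y)^2 + 3*cos(y) + 9*cos(3*y) - 60)/(2*(-sin(y)^2 + 6*cos(y) - 3)^3)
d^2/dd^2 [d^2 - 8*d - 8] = 2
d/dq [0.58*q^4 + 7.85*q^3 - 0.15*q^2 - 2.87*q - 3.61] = 2.32*q^3 + 23.55*q^2 - 0.3*q - 2.87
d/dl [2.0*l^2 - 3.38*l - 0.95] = 4.0*l - 3.38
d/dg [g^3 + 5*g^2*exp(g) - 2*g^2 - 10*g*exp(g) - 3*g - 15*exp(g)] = 5*g^2*exp(g) + 3*g^2 - 4*g - 25*exp(g) - 3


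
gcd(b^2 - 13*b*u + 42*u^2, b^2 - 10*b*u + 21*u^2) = -b + 7*u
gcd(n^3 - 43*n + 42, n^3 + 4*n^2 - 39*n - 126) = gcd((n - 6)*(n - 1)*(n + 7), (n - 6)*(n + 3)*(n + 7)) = n^2 + n - 42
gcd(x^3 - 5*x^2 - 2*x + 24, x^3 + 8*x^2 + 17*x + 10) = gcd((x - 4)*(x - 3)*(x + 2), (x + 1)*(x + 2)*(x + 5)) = x + 2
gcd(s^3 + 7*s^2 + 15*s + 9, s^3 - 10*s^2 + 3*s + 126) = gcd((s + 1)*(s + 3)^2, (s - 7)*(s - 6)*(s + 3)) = s + 3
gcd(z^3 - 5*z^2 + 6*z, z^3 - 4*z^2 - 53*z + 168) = z - 3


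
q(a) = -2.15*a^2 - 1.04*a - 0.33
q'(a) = -4.3*a - 1.04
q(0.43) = -1.17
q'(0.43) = -2.89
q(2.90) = -21.43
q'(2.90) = -13.51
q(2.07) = -11.70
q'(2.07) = -9.94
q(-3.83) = -27.88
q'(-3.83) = 15.43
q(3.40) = -28.72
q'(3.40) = -15.66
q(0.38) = -1.04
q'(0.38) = -2.67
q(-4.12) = -32.54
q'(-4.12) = 16.68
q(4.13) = -41.30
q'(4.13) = -18.80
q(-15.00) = -468.48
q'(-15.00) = 63.46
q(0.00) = -0.33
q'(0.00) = -1.04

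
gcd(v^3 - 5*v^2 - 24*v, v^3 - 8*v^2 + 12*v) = v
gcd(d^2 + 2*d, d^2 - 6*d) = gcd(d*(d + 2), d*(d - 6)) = d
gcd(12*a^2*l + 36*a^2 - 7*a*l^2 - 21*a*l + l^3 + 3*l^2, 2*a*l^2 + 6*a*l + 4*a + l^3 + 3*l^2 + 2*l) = 1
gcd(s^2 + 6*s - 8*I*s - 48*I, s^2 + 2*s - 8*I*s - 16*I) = s - 8*I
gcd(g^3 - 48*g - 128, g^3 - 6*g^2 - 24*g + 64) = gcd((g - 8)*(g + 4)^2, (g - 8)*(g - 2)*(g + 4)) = g^2 - 4*g - 32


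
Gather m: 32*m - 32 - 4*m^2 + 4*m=-4*m^2 + 36*m - 32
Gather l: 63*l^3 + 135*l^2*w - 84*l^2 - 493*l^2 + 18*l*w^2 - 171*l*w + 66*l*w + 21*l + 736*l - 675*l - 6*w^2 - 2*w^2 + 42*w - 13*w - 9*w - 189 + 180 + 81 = 63*l^3 + l^2*(135*w - 577) + l*(18*w^2 - 105*w + 82) - 8*w^2 + 20*w + 72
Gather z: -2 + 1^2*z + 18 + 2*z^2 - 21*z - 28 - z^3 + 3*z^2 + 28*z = -z^3 + 5*z^2 + 8*z - 12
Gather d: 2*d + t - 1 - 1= 2*d + t - 2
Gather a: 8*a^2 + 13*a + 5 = 8*a^2 + 13*a + 5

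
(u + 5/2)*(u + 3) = u^2 + 11*u/2 + 15/2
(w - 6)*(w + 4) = w^2 - 2*w - 24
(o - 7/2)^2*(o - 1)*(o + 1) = o^4 - 7*o^3 + 45*o^2/4 + 7*o - 49/4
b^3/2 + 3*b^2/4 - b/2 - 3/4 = (b/2 + 1/2)*(b - 1)*(b + 3/2)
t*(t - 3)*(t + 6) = t^3 + 3*t^2 - 18*t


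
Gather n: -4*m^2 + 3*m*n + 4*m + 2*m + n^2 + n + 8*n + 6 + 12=-4*m^2 + 6*m + n^2 + n*(3*m + 9) + 18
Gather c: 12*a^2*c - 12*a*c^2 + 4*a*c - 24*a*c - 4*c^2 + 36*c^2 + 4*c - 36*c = c^2*(32 - 12*a) + c*(12*a^2 - 20*a - 32)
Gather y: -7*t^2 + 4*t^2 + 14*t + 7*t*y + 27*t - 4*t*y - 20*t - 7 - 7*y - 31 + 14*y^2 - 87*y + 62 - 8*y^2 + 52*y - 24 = -3*t^2 + 21*t + 6*y^2 + y*(3*t - 42)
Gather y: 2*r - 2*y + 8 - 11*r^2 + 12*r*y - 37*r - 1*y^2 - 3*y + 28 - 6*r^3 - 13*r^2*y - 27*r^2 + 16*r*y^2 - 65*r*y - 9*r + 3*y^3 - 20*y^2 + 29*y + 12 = -6*r^3 - 38*r^2 - 44*r + 3*y^3 + y^2*(16*r - 21) + y*(-13*r^2 - 53*r + 24) + 48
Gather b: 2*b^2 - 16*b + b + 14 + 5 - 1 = 2*b^2 - 15*b + 18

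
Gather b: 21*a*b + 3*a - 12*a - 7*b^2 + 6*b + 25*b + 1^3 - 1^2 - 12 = -9*a - 7*b^2 + b*(21*a + 31) - 12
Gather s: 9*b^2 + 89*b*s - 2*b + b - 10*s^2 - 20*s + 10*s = 9*b^2 - b - 10*s^2 + s*(89*b - 10)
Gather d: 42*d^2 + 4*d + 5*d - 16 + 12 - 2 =42*d^2 + 9*d - 6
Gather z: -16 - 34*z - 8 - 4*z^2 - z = -4*z^2 - 35*z - 24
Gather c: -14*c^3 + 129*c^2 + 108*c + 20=-14*c^3 + 129*c^2 + 108*c + 20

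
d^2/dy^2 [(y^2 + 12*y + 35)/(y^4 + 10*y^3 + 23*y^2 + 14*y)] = 2*(3*y^5 + 39*y^4 + 127*y^3 + 165*y^2 + 90*y + 20)/(y^3*(y^6 + 9*y^5 + 33*y^4 + 63*y^3 + 66*y^2 + 36*y + 8))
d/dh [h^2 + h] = 2*h + 1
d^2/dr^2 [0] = 0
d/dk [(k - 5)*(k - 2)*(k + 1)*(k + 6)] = 4*k^3 - 66*k + 28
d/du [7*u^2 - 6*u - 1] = 14*u - 6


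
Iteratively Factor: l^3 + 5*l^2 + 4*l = (l + 1)*(l^2 + 4*l) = l*(l + 1)*(l + 4)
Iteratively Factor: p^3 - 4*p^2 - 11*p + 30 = (p + 3)*(p^2 - 7*p + 10) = (p - 5)*(p + 3)*(p - 2)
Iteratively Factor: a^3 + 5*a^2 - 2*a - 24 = (a - 2)*(a^2 + 7*a + 12) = (a - 2)*(a + 3)*(a + 4)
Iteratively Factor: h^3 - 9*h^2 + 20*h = (h - 5)*(h^2 - 4*h) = (h - 5)*(h - 4)*(h)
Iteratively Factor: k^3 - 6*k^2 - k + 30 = (k - 5)*(k^2 - k - 6) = (k - 5)*(k + 2)*(k - 3)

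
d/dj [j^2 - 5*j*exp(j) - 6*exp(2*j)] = -5*j*exp(j) + 2*j - 12*exp(2*j) - 5*exp(j)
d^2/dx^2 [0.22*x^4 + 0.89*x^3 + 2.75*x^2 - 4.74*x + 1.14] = 2.64*x^2 + 5.34*x + 5.5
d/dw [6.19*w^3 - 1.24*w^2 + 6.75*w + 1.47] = 18.57*w^2 - 2.48*w + 6.75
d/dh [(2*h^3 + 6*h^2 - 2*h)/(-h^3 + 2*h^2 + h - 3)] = 2*(5*h^4 - 4*h^2 - 18*h + 3)/(h^6 - 4*h^5 + 2*h^4 + 10*h^3 - 11*h^2 - 6*h + 9)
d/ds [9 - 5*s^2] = -10*s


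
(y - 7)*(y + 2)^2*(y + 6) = y^4 + 3*y^3 - 42*y^2 - 172*y - 168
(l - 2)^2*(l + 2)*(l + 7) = l^4 + 5*l^3 - 18*l^2 - 20*l + 56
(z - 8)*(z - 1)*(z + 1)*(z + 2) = z^4 - 6*z^3 - 17*z^2 + 6*z + 16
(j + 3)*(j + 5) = j^2 + 8*j + 15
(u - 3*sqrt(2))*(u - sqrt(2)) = u^2 - 4*sqrt(2)*u + 6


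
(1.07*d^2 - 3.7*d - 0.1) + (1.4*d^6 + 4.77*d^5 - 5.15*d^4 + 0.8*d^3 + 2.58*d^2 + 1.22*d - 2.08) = 1.4*d^6 + 4.77*d^5 - 5.15*d^4 + 0.8*d^3 + 3.65*d^2 - 2.48*d - 2.18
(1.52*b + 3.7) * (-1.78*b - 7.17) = -2.7056*b^2 - 17.4844*b - 26.529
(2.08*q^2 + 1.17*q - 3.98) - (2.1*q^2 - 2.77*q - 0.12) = -0.02*q^2 + 3.94*q - 3.86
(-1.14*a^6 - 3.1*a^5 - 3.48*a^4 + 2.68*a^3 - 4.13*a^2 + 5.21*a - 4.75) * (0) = 0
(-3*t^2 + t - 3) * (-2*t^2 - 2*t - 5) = 6*t^4 + 4*t^3 + 19*t^2 + t + 15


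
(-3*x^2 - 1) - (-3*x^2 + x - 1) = -x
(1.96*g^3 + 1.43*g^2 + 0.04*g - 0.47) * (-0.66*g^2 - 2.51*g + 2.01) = -1.2936*g^5 - 5.8634*g^4 + 0.3239*g^3 + 3.0841*g^2 + 1.2601*g - 0.9447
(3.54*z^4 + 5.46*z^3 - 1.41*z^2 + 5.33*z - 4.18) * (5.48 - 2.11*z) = -7.4694*z^5 + 7.8786*z^4 + 32.8959*z^3 - 18.9731*z^2 + 38.0282*z - 22.9064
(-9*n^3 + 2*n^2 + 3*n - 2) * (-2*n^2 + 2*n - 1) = 18*n^5 - 22*n^4 + 7*n^3 + 8*n^2 - 7*n + 2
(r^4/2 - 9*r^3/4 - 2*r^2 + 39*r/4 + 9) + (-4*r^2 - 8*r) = r^4/2 - 9*r^3/4 - 6*r^2 + 7*r/4 + 9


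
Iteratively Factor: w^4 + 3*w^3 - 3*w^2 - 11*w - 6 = (w + 1)*(w^3 + 2*w^2 - 5*w - 6) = (w + 1)^2*(w^2 + w - 6) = (w + 1)^2*(w + 3)*(w - 2)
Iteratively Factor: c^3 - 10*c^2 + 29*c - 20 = (c - 1)*(c^2 - 9*c + 20) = (c - 5)*(c - 1)*(c - 4)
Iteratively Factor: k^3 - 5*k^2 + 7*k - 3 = (k - 1)*(k^2 - 4*k + 3) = (k - 3)*(k - 1)*(k - 1)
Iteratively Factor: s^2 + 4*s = (s + 4)*(s)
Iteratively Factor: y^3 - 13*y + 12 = (y - 1)*(y^2 + y - 12) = (y - 3)*(y - 1)*(y + 4)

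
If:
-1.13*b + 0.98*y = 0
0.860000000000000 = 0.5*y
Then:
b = 1.49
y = 1.72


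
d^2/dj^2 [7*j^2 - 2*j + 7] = 14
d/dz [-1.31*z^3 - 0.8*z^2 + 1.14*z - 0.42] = -3.93*z^2 - 1.6*z + 1.14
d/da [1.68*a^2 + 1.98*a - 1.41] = 3.36*a + 1.98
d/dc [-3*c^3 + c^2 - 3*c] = -9*c^2 + 2*c - 3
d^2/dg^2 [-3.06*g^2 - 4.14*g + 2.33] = -6.12000000000000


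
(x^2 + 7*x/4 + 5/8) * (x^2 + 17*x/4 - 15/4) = x^4 + 6*x^3 + 69*x^2/16 - 125*x/32 - 75/32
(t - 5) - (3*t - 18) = 13 - 2*t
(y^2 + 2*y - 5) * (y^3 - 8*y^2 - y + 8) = y^5 - 6*y^4 - 22*y^3 + 46*y^2 + 21*y - 40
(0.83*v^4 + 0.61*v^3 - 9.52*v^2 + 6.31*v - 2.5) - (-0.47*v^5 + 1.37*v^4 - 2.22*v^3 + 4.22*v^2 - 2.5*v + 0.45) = 0.47*v^5 - 0.54*v^4 + 2.83*v^3 - 13.74*v^2 + 8.81*v - 2.95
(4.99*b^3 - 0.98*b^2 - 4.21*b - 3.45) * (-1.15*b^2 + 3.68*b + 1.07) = -5.7385*b^5 + 19.4902*b^4 + 6.5744*b^3 - 12.5739*b^2 - 17.2007*b - 3.6915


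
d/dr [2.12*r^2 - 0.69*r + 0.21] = 4.24*r - 0.69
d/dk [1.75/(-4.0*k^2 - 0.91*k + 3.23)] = (14.0*k + 1.5925)/(4.0*k^2 + 0.91*k - 3.23)^2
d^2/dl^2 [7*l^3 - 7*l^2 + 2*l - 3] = 42*l - 14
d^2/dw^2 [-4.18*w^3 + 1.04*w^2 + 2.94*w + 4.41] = 2.08 - 25.08*w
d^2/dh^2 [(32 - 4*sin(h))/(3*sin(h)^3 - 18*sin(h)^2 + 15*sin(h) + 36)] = 8*(2*sin(h)^6 - 47*sin(h)^5 + 316*sin(h)^4 - 929*sin(h)^3 + 1522*sin(h)^2 - 1748*sin(h) + 836)/(3*(sin(h) - 4)^3*(sin(h) - 3)^3*(sin(h) + 1)^2)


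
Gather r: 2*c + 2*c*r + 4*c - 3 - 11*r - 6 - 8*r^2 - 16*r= 6*c - 8*r^2 + r*(2*c - 27) - 9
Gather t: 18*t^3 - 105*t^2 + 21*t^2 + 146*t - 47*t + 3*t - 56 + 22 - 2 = 18*t^3 - 84*t^2 + 102*t - 36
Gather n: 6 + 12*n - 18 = 12*n - 12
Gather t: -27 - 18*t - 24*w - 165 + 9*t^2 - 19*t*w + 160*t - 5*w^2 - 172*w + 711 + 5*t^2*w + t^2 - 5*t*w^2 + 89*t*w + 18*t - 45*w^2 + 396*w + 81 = t^2*(5*w + 10) + t*(-5*w^2 + 70*w + 160) - 50*w^2 + 200*w + 600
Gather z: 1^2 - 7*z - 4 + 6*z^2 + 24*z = 6*z^2 + 17*z - 3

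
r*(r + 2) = r^2 + 2*r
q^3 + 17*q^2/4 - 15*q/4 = q*(q - 3/4)*(q + 5)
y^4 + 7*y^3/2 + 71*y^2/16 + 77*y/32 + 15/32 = (y + 1/2)*(y + 3/4)*(y + 1)*(y + 5/4)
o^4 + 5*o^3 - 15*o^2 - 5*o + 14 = (o - 2)*(o - 1)*(o + 1)*(o + 7)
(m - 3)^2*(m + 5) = m^3 - m^2 - 21*m + 45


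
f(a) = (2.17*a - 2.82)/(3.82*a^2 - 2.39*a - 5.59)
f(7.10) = 0.07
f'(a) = (2.39 - 7.64*a)*(2.17*a - 2.82)/(3.82*a^2 - 2.39*a - 5.59)^2 + 2.17/(3.82*a^2 - 2.39*a - 5.59)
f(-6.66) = -0.10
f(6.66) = 0.08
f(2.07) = 0.29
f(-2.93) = -0.27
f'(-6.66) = -0.02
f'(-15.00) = -0.00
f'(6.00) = -0.01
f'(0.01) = -0.59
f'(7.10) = -0.01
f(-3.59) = -0.20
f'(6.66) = -0.01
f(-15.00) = -0.04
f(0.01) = 0.50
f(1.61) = 1.45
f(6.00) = 0.09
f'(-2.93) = -0.13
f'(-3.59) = -0.07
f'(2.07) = -0.29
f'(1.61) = -26.34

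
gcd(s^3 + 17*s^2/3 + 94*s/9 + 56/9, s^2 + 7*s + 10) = s + 2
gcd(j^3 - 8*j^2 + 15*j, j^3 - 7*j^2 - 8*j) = j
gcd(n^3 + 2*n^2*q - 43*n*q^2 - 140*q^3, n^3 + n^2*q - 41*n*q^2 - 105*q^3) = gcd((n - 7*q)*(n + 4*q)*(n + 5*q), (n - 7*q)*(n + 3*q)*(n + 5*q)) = -n^2 + 2*n*q + 35*q^2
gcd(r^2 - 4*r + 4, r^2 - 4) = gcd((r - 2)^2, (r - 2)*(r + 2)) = r - 2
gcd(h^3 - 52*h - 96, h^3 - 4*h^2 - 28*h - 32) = h^2 - 6*h - 16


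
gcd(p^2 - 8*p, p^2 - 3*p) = p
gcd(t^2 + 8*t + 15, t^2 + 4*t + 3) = t + 3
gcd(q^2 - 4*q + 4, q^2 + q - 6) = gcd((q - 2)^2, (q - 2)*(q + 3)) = q - 2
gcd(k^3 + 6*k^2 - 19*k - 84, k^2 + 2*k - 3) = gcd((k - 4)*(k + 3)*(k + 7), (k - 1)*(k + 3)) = k + 3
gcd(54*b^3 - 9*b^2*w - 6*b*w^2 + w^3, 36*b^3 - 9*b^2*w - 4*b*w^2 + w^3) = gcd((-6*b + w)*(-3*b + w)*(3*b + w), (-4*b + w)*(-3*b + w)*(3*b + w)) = -9*b^2 + w^2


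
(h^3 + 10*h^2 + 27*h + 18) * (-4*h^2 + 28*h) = -4*h^5 - 12*h^4 + 172*h^3 + 684*h^2 + 504*h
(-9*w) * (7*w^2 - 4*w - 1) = -63*w^3 + 36*w^2 + 9*w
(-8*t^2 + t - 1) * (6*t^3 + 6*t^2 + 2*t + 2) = -48*t^5 - 42*t^4 - 16*t^3 - 20*t^2 - 2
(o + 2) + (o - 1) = 2*o + 1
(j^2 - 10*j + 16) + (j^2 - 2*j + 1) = 2*j^2 - 12*j + 17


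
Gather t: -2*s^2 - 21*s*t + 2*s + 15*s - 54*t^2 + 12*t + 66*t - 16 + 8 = -2*s^2 + 17*s - 54*t^2 + t*(78 - 21*s) - 8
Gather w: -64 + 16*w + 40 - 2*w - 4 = 14*w - 28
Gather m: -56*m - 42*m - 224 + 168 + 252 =196 - 98*m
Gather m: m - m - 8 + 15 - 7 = 0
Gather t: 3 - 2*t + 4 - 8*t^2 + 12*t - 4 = -8*t^2 + 10*t + 3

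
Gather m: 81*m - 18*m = 63*m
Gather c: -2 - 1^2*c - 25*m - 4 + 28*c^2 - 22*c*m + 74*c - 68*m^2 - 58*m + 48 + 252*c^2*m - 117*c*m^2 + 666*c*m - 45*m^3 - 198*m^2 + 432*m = c^2*(252*m + 28) + c*(-117*m^2 + 644*m + 73) - 45*m^3 - 266*m^2 + 349*m + 42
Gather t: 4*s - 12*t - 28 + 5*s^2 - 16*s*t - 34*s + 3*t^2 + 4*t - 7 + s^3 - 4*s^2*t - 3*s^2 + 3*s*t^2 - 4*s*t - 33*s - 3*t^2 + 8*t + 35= s^3 + 2*s^2 + 3*s*t^2 - 63*s + t*(-4*s^2 - 20*s)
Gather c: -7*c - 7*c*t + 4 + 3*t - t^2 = c*(-7*t - 7) - t^2 + 3*t + 4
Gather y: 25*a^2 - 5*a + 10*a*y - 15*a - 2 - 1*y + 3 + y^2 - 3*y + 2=25*a^2 - 20*a + y^2 + y*(10*a - 4) + 3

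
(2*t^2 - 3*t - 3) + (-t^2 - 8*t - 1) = t^2 - 11*t - 4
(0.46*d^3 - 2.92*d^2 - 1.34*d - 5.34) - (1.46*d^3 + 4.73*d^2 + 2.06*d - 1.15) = -1.0*d^3 - 7.65*d^2 - 3.4*d - 4.19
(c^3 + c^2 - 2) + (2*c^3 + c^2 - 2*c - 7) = 3*c^3 + 2*c^2 - 2*c - 9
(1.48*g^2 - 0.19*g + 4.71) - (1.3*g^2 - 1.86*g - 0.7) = 0.18*g^2 + 1.67*g + 5.41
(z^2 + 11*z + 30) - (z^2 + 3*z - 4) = 8*z + 34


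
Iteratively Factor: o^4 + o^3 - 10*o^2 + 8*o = (o - 1)*(o^3 + 2*o^2 - 8*o) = o*(o - 1)*(o^2 + 2*o - 8) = o*(o - 1)*(o + 4)*(o - 2)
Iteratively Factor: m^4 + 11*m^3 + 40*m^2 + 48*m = (m)*(m^3 + 11*m^2 + 40*m + 48) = m*(m + 4)*(m^2 + 7*m + 12) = m*(m + 3)*(m + 4)*(m + 4)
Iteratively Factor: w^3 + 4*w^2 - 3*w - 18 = (w - 2)*(w^2 + 6*w + 9) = (w - 2)*(w + 3)*(w + 3)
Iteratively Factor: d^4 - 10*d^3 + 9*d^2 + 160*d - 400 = (d + 4)*(d^3 - 14*d^2 + 65*d - 100) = (d - 5)*(d + 4)*(d^2 - 9*d + 20) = (d - 5)^2*(d + 4)*(d - 4)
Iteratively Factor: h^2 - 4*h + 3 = (h - 1)*(h - 3)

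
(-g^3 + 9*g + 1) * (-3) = 3*g^3 - 27*g - 3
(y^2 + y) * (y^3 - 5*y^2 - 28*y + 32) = y^5 - 4*y^4 - 33*y^3 + 4*y^2 + 32*y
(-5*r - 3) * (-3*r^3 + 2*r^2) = 15*r^4 - r^3 - 6*r^2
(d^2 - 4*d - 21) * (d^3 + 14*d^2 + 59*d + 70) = d^5 + 10*d^4 - 18*d^3 - 460*d^2 - 1519*d - 1470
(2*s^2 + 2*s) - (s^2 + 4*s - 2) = s^2 - 2*s + 2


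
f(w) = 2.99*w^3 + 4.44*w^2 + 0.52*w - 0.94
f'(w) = 8.97*w^2 + 8.88*w + 0.52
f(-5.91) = -466.14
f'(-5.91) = 261.34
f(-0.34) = -0.72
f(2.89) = 109.82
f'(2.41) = 74.02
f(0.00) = -0.94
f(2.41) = 67.95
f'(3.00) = 107.89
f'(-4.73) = 159.20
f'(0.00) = 0.52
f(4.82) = 439.54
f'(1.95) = 51.94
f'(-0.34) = -1.46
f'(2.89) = 101.10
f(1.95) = 39.13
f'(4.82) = 251.72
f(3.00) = 121.31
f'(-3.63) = 86.48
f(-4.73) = -220.48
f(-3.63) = -87.34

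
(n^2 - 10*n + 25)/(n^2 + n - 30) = (n - 5)/(n + 6)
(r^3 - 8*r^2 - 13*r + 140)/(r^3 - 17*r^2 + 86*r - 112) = (r^2 - r - 20)/(r^2 - 10*r + 16)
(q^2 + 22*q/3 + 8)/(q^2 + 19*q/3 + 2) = (3*q + 4)/(3*q + 1)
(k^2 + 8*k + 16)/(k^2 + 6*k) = (k^2 + 8*k + 16)/(k*(k + 6))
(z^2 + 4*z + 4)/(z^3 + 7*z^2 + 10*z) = (z + 2)/(z*(z + 5))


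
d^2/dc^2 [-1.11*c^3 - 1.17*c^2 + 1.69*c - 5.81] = -6.66*c - 2.34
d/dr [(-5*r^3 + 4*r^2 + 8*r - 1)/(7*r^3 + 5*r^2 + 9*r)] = (-53*r^4 - 202*r^3 + 17*r^2 + 10*r + 9)/(r^2*(49*r^4 + 70*r^3 + 151*r^2 + 90*r + 81))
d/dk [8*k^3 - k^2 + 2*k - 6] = 24*k^2 - 2*k + 2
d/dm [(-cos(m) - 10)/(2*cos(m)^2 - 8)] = (sin(m)^2 - 20*cos(m) - 5)*sin(m)/(2*(cos(m)^2 - 4)^2)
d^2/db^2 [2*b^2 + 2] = 4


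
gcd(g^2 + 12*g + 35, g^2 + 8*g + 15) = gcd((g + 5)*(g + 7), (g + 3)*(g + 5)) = g + 5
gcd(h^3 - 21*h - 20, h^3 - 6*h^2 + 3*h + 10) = h^2 - 4*h - 5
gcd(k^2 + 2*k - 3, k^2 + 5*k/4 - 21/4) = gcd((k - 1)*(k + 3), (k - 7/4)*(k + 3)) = k + 3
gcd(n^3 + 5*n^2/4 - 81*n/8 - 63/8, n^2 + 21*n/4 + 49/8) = n + 7/2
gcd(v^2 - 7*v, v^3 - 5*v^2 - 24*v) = v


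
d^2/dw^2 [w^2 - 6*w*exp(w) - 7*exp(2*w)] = -6*w*exp(w) - 28*exp(2*w) - 12*exp(w) + 2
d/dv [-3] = 0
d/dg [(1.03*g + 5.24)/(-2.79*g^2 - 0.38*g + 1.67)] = (2.8737*g^2 + 29.2392*g + 3.7113)/(7.7841*g^4 + 2.1204*g^3 - 9.1742*g^2 - 1.2692*g + 2.7889)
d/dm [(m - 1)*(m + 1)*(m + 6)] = 3*m^2 + 12*m - 1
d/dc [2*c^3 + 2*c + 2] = 6*c^2 + 2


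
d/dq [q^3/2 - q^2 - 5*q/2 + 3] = 3*q^2/2 - 2*q - 5/2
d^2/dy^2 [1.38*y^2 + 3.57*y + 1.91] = 2.76000000000000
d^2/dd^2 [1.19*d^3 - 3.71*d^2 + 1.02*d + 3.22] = 7.14*d - 7.42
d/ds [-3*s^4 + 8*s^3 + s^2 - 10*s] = -12*s^3 + 24*s^2 + 2*s - 10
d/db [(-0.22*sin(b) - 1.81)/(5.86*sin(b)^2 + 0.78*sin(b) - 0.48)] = (1.2892*sin(b)^2 + 21.2132*sin(b) + 1.5174)*cos(b)/(34.3396*sin(b)^4 + 9.1416*sin(b)^3 - 5.0172*sin(b)^2 - 0.7488*sin(b) + 0.2304)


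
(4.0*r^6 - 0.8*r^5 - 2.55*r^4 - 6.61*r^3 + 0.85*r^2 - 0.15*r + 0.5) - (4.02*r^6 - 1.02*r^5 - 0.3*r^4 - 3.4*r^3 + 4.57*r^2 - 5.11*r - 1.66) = -0.0199999999999996*r^6 + 0.22*r^5 - 2.25*r^4 - 3.21*r^3 - 3.72*r^2 + 4.96*r + 2.16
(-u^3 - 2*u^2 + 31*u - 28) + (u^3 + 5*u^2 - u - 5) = 3*u^2 + 30*u - 33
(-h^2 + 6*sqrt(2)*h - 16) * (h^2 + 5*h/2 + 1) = -h^4 - 5*h^3/2 + 6*sqrt(2)*h^3 - 17*h^2 + 15*sqrt(2)*h^2 - 40*h + 6*sqrt(2)*h - 16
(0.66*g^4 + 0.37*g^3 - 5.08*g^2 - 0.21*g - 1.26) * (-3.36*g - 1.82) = -2.2176*g^5 - 2.4444*g^4 + 16.3954*g^3 + 9.9512*g^2 + 4.6158*g + 2.2932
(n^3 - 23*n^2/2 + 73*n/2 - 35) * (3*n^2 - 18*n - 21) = 3*n^5 - 105*n^4/2 + 591*n^3/2 - 1041*n^2/2 - 273*n/2 + 735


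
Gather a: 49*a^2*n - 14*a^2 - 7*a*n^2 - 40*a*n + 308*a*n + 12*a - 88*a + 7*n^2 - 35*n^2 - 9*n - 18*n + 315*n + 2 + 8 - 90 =a^2*(49*n - 14) + a*(-7*n^2 + 268*n - 76) - 28*n^2 + 288*n - 80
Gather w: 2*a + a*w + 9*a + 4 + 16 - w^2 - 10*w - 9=11*a - w^2 + w*(a - 10) + 11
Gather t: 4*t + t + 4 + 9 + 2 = 5*t + 15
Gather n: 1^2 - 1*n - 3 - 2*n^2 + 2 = -2*n^2 - n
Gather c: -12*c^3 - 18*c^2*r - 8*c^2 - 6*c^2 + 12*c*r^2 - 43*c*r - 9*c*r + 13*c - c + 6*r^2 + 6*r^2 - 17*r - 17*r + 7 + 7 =-12*c^3 + c^2*(-18*r - 14) + c*(12*r^2 - 52*r + 12) + 12*r^2 - 34*r + 14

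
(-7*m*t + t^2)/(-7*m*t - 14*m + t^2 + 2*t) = t/(t + 2)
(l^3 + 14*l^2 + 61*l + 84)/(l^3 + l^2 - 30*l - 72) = (l + 7)/(l - 6)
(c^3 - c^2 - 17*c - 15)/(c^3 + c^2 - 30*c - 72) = (c^2 - 4*c - 5)/(c^2 - 2*c - 24)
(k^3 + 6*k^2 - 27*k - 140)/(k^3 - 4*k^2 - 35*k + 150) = (k^2 + 11*k + 28)/(k^2 + k - 30)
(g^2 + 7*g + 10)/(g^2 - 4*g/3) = 3*(g^2 + 7*g + 10)/(g*(3*g - 4))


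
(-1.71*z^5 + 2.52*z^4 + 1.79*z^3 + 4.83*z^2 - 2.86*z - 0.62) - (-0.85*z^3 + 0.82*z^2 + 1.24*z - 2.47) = -1.71*z^5 + 2.52*z^4 + 2.64*z^3 + 4.01*z^2 - 4.1*z + 1.85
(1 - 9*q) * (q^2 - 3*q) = -9*q^3 + 28*q^2 - 3*q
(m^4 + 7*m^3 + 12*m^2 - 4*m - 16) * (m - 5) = m^5 + 2*m^4 - 23*m^3 - 64*m^2 + 4*m + 80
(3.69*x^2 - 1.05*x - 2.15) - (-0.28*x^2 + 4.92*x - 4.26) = 3.97*x^2 - 5.97*x + 2.11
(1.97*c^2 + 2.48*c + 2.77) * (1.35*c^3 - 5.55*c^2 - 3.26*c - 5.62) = 2.6595*c^5 - 7.5855*c^4 - 16.4467*c^3 - 34.5297*c^2 - 22.9678*c - 15.5674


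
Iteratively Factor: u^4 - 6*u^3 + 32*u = (u)*(u^3 - 6*u^2 + 32) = u*(u - 4)*(u^2 - 2*u - 8) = u*(u - 4)*(u + 2)*(u - 4)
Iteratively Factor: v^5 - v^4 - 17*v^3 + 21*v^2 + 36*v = (v + 4)*(v^4 - 5*v^3 + 3*v^2 + 9*v) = (v + 1)*(v + 4)*(v^3 - 6*v^2 + 9*v) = v*(v + 1)*(v + 4)*(v^2 - 6*v + 9) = v*(v - 3)*(v + 1)*(v + 4)*(v - 3)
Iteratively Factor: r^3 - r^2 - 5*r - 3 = (r - 3)*(r^2 + 2*r + 1) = (r - 3)*(r + 1)*(r + 1)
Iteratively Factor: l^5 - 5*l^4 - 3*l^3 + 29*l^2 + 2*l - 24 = (l - 1)*(l^4 - 4*l^3 - 7*l^2 + 22*l + 24) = (l - 4)*(l - 1)*(l^3 - 7*l - 6) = (l - 4)*(l - 1)*(l + 1)*(l^2 - l - 6) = (l - 4)*(l - 3)*(l - 1)*(l + 1)*(l + 2)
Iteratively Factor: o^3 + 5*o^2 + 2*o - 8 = (o - 1)*(o^2 + 6*o + 8) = (o - 1)*(o + 2)*(o + 4)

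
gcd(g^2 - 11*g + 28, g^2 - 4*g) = g - 4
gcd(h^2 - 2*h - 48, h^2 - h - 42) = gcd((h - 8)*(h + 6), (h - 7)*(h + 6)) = h + 6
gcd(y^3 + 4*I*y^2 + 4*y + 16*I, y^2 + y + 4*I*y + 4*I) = y + 4*I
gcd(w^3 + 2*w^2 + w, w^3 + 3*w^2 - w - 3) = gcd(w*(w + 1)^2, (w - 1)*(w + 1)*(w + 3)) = w + 1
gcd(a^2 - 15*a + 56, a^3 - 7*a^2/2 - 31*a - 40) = a - 8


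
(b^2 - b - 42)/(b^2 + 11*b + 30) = (b - 7)/(b + 5)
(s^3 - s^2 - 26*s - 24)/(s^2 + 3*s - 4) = (s^2 - 5*s - 6)/(s - 1)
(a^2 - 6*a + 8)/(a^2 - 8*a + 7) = (a^2 - 6*a + 8)/(a^2 - 8*a + 7)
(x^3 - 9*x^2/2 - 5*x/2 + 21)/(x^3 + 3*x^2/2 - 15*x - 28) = (2*x^2 - 13*x + 21)/(2*x^2 - x - 28)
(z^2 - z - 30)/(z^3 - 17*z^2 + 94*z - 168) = (z + 5)/(z^2 - 11*z + 28)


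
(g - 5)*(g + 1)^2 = g^3 - 3*g^2 - 9*g - 5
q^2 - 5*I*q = q*(q - 5*I)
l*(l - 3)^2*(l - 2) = l^4 - 8*l^3 + 21*l^2 - 18*l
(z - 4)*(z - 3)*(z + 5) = z^3 - 2*z^2 - 23*z + 60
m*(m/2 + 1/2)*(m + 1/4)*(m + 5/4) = m^4/2 + 5*m^3/4 + 29*m^2/32 + 5*m/32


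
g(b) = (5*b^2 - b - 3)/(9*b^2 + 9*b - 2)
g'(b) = (-18*b - 9)*(5*b^2 - b - 3)/(9*b^2 + 9*b - 2)^2 + (10*b - 1)/(9*b^2 + 9*b - 2) = (54*b^2 + 34*b + 29)/(81*b^4 + 162*b^3 + 45*b^2 - 36*b + 4)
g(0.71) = -0.13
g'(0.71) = 1.01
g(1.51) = 0.21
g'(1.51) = 0.20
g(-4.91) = 0.72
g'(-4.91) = 0.04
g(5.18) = 0.44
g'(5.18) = 0.02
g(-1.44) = 2.38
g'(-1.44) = 6.71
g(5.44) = 0.45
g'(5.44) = 0.02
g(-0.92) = -0.81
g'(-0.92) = 6.13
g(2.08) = 0.30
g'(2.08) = 0.11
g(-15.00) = 0.60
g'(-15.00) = 0.00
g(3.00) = 0.37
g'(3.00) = 0.05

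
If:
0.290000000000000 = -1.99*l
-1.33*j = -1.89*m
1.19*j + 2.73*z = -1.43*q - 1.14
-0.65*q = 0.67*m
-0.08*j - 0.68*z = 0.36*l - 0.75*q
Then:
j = 0.57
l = -0.15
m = 0.40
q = -0.42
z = -0.45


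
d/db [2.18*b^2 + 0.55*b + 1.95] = 4.36*b + 0.55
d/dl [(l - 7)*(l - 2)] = 2*l - 9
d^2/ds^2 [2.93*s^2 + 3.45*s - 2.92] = 5.86000000000000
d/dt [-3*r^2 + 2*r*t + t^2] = 2*r + 2*t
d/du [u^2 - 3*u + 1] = 2*u - 3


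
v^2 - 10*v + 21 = (v - 7)*(v - 3)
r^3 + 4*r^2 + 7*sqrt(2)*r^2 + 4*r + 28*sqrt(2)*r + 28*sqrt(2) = (r + 2)^2*(r + 7*sqrt(2))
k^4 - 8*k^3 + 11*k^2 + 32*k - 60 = (k - 5)*(k - 3)*(k - 2)*(k + 2)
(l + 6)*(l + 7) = l^2 + 13*l + 42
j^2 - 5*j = j*(j - 5)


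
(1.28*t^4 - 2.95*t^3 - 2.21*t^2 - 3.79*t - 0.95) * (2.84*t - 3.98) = 3.6352*t^5 - 13.4724*t^4 + 5.4646*t^3 - 1.9678*t^2 + 12.3862*t + 3.781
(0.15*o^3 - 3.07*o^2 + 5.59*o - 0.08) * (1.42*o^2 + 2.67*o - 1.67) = 0.213*o^5 - 3.9589*o^4 - 0.5096*o^3 + 19.9386*o^2 - 9.5489*o + 0.1336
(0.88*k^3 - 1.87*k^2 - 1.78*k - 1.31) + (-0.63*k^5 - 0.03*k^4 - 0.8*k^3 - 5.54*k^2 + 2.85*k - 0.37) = -0.63*k^5 - 0.03*k^4 + 0.08*k^3 - 7.41*k^2 + 1.07*k - 1.68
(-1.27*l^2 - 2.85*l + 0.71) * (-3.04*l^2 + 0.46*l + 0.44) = 3.8608*l^4 + 8.0798*l^3 - 4.0282*l^2 - 0.9274*l + 0.3124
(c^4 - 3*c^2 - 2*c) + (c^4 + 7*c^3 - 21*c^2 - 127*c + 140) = 2*c^4 + 7*c^3 - 24*c^2 - 129*c + 140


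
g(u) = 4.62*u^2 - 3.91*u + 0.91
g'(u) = 9.24*u - 3.91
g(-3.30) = 64.12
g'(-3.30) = -34.40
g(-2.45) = 38.22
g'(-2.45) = -26.55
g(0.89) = 1.09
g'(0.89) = 4.31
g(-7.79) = 311.73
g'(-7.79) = -75.89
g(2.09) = 12.92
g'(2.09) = 15.40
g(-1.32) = 14.12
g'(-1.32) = -16.11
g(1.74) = 8.09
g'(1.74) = 12.17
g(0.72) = 0.49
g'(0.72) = 2.74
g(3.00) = 30.76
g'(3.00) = 23.81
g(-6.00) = 190.69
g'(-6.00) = -59.35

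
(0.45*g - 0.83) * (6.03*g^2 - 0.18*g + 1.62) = 2.7135*g^3 - 5.0859*g^2 + 0.8784*g - 1.3446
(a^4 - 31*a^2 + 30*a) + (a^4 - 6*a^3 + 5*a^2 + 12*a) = 2*a^4 - 6*a^3 - 26*a^2 + 42*a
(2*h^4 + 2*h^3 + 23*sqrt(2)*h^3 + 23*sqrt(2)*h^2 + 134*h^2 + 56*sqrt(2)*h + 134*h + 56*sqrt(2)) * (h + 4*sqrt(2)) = 2*h^5 + 2*h^4 + 31*sqrt(2)*h^4 + 31*sqrt(2)*h^3 + 318*h^3 + 318*h^2 + 592*sqrt(2)*h^2 + 448*h + 592*sqrt(2)*h + 448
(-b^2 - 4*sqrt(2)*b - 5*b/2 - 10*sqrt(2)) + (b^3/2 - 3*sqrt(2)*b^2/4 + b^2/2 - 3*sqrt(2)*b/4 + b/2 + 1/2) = b^3/2 - 3*sqrt(2)*b^2/4 - b^2/2 - 19*sqrt(2)*b/4 - 2*b - 10*sqrt(2) + 1/2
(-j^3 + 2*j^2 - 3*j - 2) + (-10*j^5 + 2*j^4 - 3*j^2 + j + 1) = -10*j^5 + 2*j^4 - j^3 - j^2 - 2*j - 1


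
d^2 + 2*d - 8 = (d - 2)*(d + 4)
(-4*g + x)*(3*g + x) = -12*g^2 - g*x + x^2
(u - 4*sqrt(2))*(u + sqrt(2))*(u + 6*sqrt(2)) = u^3 + 3*sqrt(2)*u^2 - 44*u - 48*sqrt(2)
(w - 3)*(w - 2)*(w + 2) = w^3 - 3*w^2 - 4*w + 12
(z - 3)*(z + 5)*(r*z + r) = r*z^3 + 3*r*z^2 - 13*r*z - 15*r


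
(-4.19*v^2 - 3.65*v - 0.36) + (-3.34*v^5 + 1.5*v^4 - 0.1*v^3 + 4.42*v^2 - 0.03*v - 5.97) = -3.34*v^5 + 1.5*v^4 - 0.1*v^3 + 0.23*v^2 - 3.68*v - 6.33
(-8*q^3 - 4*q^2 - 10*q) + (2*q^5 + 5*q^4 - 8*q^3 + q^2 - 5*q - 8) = 2*q^5 + 5*q^4 - 16*q^3 - 3*q^2 - 15*q - 8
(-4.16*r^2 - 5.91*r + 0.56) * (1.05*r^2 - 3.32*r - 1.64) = -4.368*r^4 + 7.6057*r^3 + 27.0316*r^2 + 7.8332*r - 0.9184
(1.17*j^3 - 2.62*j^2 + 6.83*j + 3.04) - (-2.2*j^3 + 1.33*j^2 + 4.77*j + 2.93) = 3.37*j^3 - 3.95*j^2 + 2.06*j + 0.11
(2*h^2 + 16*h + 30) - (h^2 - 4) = h^2 + 16*h + 34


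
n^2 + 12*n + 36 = (n + 6)^2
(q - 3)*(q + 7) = q^2 + 4*q - 21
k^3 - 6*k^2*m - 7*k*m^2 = k*(k - 7*m)*(k + m)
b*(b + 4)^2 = b^3 + 8*b^2 + 16*b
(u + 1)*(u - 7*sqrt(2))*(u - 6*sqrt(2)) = u^3 - 13*sqrt(2)*u^2 + u^2 - 13*sqrt(2)*u + 84*u + 84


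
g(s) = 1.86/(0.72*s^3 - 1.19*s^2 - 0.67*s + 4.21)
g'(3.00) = -0.18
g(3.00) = 0.17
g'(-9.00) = -0.00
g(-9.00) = -0.00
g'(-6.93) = -0.00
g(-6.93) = -0.01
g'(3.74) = -0.07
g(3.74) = 0.08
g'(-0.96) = -0.69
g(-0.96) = 0.60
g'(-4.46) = -0.02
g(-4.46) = -0.02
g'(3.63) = -0.08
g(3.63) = 0.09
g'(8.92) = -0.00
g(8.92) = 0.00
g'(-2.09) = -0.67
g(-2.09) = -0.30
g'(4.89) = -0.02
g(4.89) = 0.03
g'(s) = 1.86*(-2.16*s^2 + 2.38*s + 0.67)/(0.72*s^3 - 1.19*s^2 - 0.67*s + 4.21)^2 = (-4.0176*s^2 + 4.4268*s + 1.2462)/(0.72*s^3 - 1.19*s^2 - 0.67*s + 4.21)^2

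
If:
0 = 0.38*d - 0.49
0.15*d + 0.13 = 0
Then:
No Solution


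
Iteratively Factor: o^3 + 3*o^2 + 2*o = (o + 2)*(o^2 + o) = o*(o + 2)*(o + 1)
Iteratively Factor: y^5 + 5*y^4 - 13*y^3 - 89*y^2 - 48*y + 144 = (y + 3)*(y^4 + 2*y^3 - 19*y^2 - 32*y + 48) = (y - 4)*(y + 3)*(y^3 + 6*y^2 + 5*y - 12) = (y - 4)*(y + 3)^2*(y^2 + 3*y - 4) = (y - 4)*(y + 3)^2*(y + 4)*(y - 1)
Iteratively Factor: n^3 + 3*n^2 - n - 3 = (n + 3)*(n^2 - 1) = (n + 1)*(n + 3)*(n - 1)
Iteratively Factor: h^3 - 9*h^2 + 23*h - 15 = (h - 3)*(h^2 - 6*h + 5) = (h - 5)*(h - 3)*(h - 1)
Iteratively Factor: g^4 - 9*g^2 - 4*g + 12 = (g - 3)*(g^3 + 3*g^2 - 4) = (g - 3)*(g + 2)*(g^2 + g - 2) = (g - 3)*(g + 2)^2*(g - 1)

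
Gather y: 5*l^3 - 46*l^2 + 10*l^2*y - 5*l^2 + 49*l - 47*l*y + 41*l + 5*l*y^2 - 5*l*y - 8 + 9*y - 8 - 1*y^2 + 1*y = 5*l^3 - 51*l^2 + 90*l + y^2*(5*l - 1) + y*(10*l^2 - 52*l + 10) - 16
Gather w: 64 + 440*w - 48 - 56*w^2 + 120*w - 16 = -56*w^2 + 560*w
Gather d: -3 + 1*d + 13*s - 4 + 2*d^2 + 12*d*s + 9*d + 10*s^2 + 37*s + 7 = 2*d^2 + d*(12*s + 10) + 10*s^2 + 50*s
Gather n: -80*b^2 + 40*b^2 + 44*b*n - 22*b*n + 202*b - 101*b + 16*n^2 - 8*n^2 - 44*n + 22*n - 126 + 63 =-40*b^2 + 101*b + 8*n^2 + n*(22*b - 22) - 63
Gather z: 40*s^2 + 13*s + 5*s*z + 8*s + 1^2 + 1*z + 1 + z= 40*s^2 + 21*s + z*(5*s + 2) + 2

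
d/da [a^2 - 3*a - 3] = 2*a - 3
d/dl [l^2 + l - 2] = 2*l + 1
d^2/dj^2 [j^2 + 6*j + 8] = 2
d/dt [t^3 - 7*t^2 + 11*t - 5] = 3*t^2 - 14*t + 11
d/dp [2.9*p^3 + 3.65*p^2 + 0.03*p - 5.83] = 8.7*p^2 + 7.3*p + 0.03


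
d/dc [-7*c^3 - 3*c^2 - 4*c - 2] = -21*c^2 - 6*c - 4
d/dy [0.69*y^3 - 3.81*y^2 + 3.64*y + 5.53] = 2.07*y^2 - 7.62*y + 3.64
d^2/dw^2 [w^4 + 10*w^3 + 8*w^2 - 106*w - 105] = 12*w^2 + 60*w + 16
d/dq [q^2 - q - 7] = 2*q - 1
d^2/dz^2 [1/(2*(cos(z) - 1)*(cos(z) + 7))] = (-2*sin(z)^4 + 33*sin(z)^2 - 39*cos(z)/4 - 9*cos(3*z)/4 + 12)/((cos(z) - 1)^3*(cos(z) + 7)^3)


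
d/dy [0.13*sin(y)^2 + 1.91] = 0.13*sin(2*y)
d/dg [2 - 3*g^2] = -6*g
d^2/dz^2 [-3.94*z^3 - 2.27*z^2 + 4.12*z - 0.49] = -23.64*z - 4.54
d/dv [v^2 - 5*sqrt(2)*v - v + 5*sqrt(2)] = 2*v - 5*sqrt(2) - 1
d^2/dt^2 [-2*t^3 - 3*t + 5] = -12*t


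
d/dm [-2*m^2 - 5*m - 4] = -4*m - 5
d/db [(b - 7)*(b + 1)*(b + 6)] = 3*b^2 - 43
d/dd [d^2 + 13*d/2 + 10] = 2*d + 13/2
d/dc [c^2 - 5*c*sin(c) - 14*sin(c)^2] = -5*c*cos(c) + 2*c - 5*sin(c) - 14*sin(2*c)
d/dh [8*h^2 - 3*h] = 16*h - 3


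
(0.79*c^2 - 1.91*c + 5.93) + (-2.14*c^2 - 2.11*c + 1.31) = -1.35*c^2 - 4.02*c + 7.24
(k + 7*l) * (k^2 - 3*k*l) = k^3 + 4*k^2*l - 21*k*l^2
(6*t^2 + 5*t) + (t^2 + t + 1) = 7*t^2 + 6*t + 1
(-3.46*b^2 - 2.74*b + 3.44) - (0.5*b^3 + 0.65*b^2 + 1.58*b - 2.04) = -0.5*b^3 - 4.11*b^2 - 4.32*b + 5.48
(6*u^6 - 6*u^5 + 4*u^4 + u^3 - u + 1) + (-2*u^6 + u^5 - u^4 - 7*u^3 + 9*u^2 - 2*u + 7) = 4*u^6 - 5*u^5 + 3*u^4 - 6*u^3 + 9*u^2 - 3*u + 8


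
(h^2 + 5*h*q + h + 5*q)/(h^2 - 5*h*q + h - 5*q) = (-h - 5*q)/(-h + 5*q)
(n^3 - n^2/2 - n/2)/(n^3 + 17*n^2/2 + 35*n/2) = (2*n^2 - n - 1)/(2*n^2 + 17*n + 35)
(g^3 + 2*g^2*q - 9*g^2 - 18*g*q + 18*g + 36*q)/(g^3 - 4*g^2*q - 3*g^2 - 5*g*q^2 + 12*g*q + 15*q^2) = (-g^2 - 2*g*q + 6*g + 12*q)/(-g^2 + 4*g*q + 5*q^2)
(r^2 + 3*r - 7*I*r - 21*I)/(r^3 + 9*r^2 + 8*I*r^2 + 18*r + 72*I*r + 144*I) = (r - 7*I)/(r^2 + r*(6 + 8*I) + 48*I)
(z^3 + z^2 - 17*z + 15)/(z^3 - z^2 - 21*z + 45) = (z - 1)/(z - 3)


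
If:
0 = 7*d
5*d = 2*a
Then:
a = 0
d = 0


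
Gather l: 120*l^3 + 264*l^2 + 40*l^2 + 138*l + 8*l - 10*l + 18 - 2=120*l^3 + 304*l^2 + 136*l + 16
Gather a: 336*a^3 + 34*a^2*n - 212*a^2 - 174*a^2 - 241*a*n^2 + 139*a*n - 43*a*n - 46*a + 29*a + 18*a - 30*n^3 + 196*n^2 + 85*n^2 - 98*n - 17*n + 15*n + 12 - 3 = 336*a^3 + a^2*(34*n - 386) + a*(-241*n^2 + 96*n + 1) - 30*n^3 + 281*n^2 - 100*n + 9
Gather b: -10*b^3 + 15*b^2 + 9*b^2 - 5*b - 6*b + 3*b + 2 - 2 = -10*b^3 + 24*b^2 - 8*b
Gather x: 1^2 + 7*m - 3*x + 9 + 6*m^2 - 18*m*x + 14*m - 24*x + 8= 6*m^2 + 21*m + x*(-18*m - 27) + 18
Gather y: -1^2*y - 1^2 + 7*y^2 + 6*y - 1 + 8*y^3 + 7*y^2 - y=8*y^3 + 14*y^2 + 4*y - 2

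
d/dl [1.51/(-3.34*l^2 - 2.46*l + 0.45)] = (10.0868*l + 3.7146)/(3.34*l^2 + 2.46*l - 0.45)^2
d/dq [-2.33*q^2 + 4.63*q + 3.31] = 4.63 - 4.66*q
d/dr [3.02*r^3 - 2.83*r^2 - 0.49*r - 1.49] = 9.06*r^2 - 5.66*r - 0.49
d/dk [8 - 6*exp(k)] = -6*exp(k)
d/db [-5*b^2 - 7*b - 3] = -10*b - 7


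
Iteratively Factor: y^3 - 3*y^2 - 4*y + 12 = (y + 2)*(y^2 - 5*y + 6) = (y - 2)*(y + 2)*(y - 3)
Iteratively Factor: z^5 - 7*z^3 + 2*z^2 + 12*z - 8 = (z - 2)*(z^4 + 2*z^3 - 3*z^2 - 4*z + 4) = (z - 2)*(z - 1)*(z^3 + 3*z^2 - 4) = (z - 2)*(z - 1)^2*(z^2 + 4*z + 4) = (z - 2)*(z - 1)^2*(z + 2)*(z + 2)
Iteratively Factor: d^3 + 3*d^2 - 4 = (d + 2)*(d^2 + d - 2) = (d - 1)*(d + 2)*(d + 2)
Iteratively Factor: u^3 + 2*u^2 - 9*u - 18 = (u + 3)*(u^2 - u - 6) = (u + 2)*(u + 3)*(u - 3)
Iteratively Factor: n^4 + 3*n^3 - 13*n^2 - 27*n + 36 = (n + 3)*(n^3 - 13*n + 12) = (n + 3)*(n + 4)*(n^2 - 4*n + 3) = (n - 1)*(n + 3)*(n + 4)*(n - 3)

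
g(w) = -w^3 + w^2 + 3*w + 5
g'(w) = -3*w^2 + 2*w + 3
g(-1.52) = 6.26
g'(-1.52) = -6.97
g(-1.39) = 5.45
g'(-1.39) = -5.58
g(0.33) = 6.06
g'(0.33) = 3.33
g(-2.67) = 23.15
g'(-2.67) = -23.73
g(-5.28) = 164.24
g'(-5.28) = -91.20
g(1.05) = 8.09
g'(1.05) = 1.79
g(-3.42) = 46.44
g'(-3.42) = -38.93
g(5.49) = -113.86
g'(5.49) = -76.44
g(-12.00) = 1841.00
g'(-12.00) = -453.00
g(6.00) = -157.00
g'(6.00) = -93.00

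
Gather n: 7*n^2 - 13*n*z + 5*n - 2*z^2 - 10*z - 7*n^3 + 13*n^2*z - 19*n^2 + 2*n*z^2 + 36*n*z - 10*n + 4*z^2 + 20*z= -7*n^3 + n^2*(13*z - 12) + n*(2*z^2 + 23*z - 5) + 2*z^2 + 10*z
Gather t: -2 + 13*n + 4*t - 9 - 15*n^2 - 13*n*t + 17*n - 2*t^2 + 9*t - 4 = -15*n^2 + 30*n - 2*t^2 + t*(13 - 13*n) - 15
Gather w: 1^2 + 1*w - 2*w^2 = -2*w^2 + w + 1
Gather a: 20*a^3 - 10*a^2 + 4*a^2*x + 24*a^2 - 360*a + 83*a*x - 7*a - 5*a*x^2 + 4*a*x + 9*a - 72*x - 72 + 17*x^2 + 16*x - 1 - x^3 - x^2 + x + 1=20*a^3 + a^2*(4*x + 14) + a*(-5*x^2 + 87*x - 358) - x^3 + 16*x^2 - 55*x - 72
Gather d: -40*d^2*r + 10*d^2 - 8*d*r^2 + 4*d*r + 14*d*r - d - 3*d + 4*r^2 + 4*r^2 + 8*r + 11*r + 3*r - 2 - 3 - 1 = d^2*(10 - 40*r) + d*(-8*r^2 + 18*r - 4) + 8*r^2 + 22*r - 6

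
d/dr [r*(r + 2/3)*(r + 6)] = 3*r^2 + 40*r/3 + 4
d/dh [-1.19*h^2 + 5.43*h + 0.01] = 5.43 - 2.38*h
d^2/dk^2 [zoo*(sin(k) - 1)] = zoo*sin(k)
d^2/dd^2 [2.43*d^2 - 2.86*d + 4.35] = 4.86000000000000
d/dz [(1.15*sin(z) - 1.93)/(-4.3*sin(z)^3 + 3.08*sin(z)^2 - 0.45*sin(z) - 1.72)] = (9.89*sin(z)^3 - 28.439*sin(z)^2 + 11.8888*sin(z) - 2.8465)*cos(z)/(18.49*sin(z)^6 - 26.488*sin(z)^5 + 13.3564*sin(z)^4 + 12.02*sin(z)^3 - 10.3927*sin(z)^2 + 1.548*sin(z) + 2.9584)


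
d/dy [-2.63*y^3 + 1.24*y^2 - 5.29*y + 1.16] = -7.89*y^2 + 2.48*y - 5.29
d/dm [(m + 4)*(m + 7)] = 2*m + 11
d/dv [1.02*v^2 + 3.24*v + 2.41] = 2.04*v + 3.24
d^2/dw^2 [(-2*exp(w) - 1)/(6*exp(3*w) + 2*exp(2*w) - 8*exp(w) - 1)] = (-288*exp(6*w) - 396*exp(5*w) - 524*exp(4*w) - 108*exp(3*w) - 30*exp(2*w) - 56*exp(w) + 6)*exp(w)/(216*exp(9*w) + 216*exp(8*w) - 792*exp(7*w) - 676*exp(6*w) + 984*exp(5*w) + 660*exp(4*w) - 398*exp(3*w) - 186*exp(2*w) - 24*exp(w) - 1)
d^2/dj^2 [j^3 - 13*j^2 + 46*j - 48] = 6*j - 26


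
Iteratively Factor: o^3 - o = (o - 1)*(o^2 + o) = o*(o - 1)*(o + 1)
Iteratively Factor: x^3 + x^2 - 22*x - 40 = (x - 5)*(x^2 + 6*x + 8) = (x - 5)*(x + 4)*(x + 2)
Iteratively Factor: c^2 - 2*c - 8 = (c - 4)*(c + 2)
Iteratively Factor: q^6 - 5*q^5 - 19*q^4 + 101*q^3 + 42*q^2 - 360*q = (q - 3)*(q^5 - 2*q^4 - 25*q^3 + 26*q^2 + 120*q) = (q - 3)*(q + 2)*(q^4 - 4*q^3 - 17*q^2 + 60*q) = (q - 3)*(q + 2)*(q + 4)*(q^3 - 8*q^2 + 15*q) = (q - 3)^2*(q + 2)*(q + 4)*(q^2 - 5*q) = (q - 5)*(q - 3)^2*(q + 2)*(q + 4)*(q)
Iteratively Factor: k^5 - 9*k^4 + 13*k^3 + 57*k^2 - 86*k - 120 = (k + 1)*(k^4 - 10*k^3 + 23*k^2 + 34*k - 120) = (k - 4)*(k + 1)*(k^3 - 6*k^2 - k + 30) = (k - 4)*(k + 1)*(k + 2)*(k^2 - 8*k + 15) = (k - 5)*(k - 4)*(k + 1)*(k + 2)*(k - 3)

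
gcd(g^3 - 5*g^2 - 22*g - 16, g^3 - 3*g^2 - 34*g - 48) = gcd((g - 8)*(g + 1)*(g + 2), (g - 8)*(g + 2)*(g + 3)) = g^2 - 6*g - 16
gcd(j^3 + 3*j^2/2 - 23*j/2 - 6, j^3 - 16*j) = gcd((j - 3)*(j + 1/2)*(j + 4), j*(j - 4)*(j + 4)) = j + 4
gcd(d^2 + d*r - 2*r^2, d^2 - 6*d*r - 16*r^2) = d + 2*r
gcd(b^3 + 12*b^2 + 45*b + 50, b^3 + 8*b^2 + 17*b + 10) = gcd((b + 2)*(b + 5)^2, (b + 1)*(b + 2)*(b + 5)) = b^2 + 7*b + 10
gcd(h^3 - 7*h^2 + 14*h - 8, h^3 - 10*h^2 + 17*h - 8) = h - 1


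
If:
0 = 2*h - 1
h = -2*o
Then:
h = 1/2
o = -1/4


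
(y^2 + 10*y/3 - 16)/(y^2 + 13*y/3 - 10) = (3*y - 8)/(3*y - 5)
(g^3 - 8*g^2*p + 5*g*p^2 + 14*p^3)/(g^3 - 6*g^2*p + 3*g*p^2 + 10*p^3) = (-g + 7*p)/(-g + 5*p)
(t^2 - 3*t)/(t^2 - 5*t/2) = 2*(t - 3)/(2*t - 5)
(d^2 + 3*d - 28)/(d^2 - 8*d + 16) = (d + 7)/(d - 4)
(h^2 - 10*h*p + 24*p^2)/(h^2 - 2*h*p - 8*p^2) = (h - 6*p)/(h + 2*p)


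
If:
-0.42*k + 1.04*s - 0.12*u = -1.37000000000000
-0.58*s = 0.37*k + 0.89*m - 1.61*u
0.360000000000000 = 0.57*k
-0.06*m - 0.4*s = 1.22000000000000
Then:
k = 0.63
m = -9.05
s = -1.69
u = -5.47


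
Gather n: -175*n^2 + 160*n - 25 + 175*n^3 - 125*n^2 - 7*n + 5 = 175*n^3 - 300*n^2 + 153*n - 20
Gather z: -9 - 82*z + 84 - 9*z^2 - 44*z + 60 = -9*z^2 - 126*z + 135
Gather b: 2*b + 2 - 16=2*b - 14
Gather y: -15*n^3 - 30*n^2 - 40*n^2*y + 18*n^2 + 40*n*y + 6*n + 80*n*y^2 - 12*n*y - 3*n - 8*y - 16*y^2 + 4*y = -15*n^3 - 12*n^2 + 3*n + y^2*(80*n - 16) + y*(-40*n^2 + 28*n - 4)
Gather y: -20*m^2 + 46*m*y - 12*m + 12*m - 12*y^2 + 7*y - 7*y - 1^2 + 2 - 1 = -20*m^2 + 46*m*y - 12*y^2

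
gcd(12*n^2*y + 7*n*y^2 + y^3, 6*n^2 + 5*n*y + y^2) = 3*n + y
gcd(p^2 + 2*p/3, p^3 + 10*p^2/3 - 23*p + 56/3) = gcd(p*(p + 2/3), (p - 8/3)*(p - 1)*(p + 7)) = 1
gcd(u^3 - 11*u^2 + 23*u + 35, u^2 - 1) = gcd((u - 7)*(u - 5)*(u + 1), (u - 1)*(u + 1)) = u + 1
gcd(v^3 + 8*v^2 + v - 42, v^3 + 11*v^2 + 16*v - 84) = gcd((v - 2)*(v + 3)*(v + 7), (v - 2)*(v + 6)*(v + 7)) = v^2 + 5*v - 14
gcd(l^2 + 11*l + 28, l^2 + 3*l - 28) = l + 7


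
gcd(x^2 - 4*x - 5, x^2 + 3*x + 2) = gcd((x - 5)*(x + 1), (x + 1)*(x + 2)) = x + 1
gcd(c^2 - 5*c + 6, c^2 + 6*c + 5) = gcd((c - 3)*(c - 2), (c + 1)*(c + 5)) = 1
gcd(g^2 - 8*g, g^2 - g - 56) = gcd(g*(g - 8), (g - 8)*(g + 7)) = g - 8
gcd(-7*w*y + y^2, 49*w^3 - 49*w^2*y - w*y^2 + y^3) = -7*w + y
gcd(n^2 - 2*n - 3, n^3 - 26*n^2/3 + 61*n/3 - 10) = n - 3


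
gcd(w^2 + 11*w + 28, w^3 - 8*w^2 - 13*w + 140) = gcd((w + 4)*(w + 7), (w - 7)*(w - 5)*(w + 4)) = w + 4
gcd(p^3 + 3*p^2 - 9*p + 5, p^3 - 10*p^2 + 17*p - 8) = p^2 - 2*p + 1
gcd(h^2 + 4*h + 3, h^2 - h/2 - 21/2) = h + 3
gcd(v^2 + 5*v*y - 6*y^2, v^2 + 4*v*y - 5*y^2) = -v + y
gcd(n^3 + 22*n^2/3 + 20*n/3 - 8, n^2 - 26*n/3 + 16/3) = n - 2/3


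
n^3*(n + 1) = n^4 + n^3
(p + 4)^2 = p^2 + 8*p + 16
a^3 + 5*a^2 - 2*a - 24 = (a - 2)*(a + 3)*(a + 4)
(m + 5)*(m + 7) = m^2 + 12*m + 35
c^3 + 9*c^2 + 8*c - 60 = (c - 2)*(c + 5)*(c + 6)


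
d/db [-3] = 0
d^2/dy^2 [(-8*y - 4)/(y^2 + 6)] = 8*(-4*y^2*(2*y + 1) + (6*y + 1)*(y^2 + 6))/(y^2 + 6)^3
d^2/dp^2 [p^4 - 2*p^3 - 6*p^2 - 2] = 12*p^2 - 12*p - 12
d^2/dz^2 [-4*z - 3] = 0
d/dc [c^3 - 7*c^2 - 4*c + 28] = 3*c^2 - 14*c - 4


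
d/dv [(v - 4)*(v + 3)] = 2*v - 1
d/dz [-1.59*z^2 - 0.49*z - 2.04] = -3.18*z - 0.49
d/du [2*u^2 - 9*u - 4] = 4*u - 9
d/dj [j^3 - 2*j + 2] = 3*j^2 - 2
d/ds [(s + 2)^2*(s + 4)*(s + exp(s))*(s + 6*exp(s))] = (s + 2)*((s + 2)*(s + 4)*(s + exp(s))*(6*exp(s) + 1) + (s + 2)*(s + 4)*(s + 6*exp(s))*(exp(s) + 1) + (s + 2)*(s + exp(s))*(s + 6*exp(s)) + 2*(s + 4)*(s + exp(s))*(s + 6*exp(s)))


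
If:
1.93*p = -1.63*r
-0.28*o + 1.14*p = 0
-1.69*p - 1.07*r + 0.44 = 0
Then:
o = 4.23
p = 1.04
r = -1.23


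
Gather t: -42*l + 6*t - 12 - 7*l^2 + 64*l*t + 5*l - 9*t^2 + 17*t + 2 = -7*l^2 - 37*l - 9*t^2 + t*(64*l + 23) - 10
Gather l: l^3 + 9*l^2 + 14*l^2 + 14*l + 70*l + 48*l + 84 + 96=l^3 + 23*l^2 + 132*l + 180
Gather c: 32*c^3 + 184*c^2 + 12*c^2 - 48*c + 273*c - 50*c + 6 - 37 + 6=32*c^3 + 196*c^2 + 175*c - 25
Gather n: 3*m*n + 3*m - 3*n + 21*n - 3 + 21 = 3*m + n*(3*m + 18) + 18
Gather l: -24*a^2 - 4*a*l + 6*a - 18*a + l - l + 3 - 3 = -24*a^2 - 4*a*l - 12*a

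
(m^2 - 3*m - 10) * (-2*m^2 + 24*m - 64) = -2*m^4 + 30*m^3 - 116*m^2 - 48*m + 640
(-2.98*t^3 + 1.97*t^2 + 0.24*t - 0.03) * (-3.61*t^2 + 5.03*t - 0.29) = 10.7578*t^5 - 22.1011*t^4 + 9.9069*t^3 + 0.7442*t^2 - 0.2205*t + 0.0087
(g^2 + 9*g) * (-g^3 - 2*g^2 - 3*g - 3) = -g^5 - 11*g^4 - 21*g^3 - 30*g^2 - 27*g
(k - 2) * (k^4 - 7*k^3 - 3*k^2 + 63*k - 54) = k^5 - 9*k^4 + 11*k^3 + 69*k^2 - 180*k + 108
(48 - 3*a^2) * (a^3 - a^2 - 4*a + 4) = -3*a^5 + 3*a^4 + 60*a^3 - 60*a^2 - 192*a + 192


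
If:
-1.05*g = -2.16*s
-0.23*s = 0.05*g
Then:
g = 0.00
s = 0.00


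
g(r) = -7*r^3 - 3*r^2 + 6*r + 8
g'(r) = -21*r^2 - 6*r + 6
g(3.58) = -330.15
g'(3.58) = -284.62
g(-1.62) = 20.17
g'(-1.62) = -39.39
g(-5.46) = 1025.20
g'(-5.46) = -587.28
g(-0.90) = 5.27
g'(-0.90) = -5.61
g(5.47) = -1194.61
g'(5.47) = -655.16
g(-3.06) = 162.12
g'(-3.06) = -172.28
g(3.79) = -393.43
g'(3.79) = -318.39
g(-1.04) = 6.39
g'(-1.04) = -10.47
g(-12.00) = 11600.00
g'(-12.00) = -2946.00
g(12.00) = -12448.00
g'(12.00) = -3090.00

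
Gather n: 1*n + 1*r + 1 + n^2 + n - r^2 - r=n^2 + 2*n - r^2 + 1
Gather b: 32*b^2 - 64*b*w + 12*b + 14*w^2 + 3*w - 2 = 32*b^2 + b*(12 - 64*w) + 14*w^2 + 3*w - 2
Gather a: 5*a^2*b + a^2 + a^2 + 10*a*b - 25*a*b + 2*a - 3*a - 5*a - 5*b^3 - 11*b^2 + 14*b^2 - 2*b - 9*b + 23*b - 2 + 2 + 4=a^2*(5*b + 2) + a*(-15*b - 6) - 5*b^3 + 3*b^2 + 12*b + 4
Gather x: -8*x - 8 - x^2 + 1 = -x^2 - 8*x - 7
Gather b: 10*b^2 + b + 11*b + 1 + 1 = 10*b^2 + 12*b + 2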